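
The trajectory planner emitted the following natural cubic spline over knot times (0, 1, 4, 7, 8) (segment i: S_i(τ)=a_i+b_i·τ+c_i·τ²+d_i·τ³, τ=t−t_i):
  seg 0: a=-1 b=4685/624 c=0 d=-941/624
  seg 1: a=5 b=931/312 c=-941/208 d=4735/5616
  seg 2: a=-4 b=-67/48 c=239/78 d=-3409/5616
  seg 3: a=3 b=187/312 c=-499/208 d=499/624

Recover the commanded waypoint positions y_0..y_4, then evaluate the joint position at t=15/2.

y_0=-1 y_1=5 y_2=-4 y_3=3 y_4=2
S(15/2) = 4659/1664

y_0 = S_0(0) = a_0 = -1
y_1 = S_1(0) = a_1 = 5
y_2 = S_2(0) = a_2 = -4
y_3 = S_3(0) = a_3 = 3
y_4 = S_3(1) = 2
t_q=15/2 is in segment 3 (τ=1/2); S_3(τ)=4659/1664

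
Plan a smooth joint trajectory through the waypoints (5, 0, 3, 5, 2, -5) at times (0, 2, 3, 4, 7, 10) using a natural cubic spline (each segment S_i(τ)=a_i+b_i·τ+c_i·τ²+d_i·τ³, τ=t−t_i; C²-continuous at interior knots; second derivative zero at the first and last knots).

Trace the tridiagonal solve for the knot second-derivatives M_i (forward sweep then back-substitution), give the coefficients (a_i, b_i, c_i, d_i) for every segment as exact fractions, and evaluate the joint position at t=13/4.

  seg 0: a=5 b=-17257/3858 c=0 d=1903/3858
  seg 1: a=0 b=5579/3858 c=1903/643 d=-5423/3858
  seg 2: a=3 b=6073/1929 c=-1617/1286 d=421/3858
  seg 3: a=5 b=3707/3858 c=-598/643 d=3199/34722
  seg 4: a=2 b=-4112/1929 c=-389/3858 d=389/34722
S(13/4) = 305363/82304

Δ: Δ0=-5/2, Δ1=3, Δ2=2, Δ3=-1, Δ4=-7/3
row 1: diag=6, rhs=33; c'=1/6, d'=11/2
row 2: denom=4−1·1/6=23/6; d'=(-6−1·11/2)/(23/6)=-3
row 3: denom=8−1·6/23=178/23; d'=(-18−1·-3)/(178/23)=-345/178
row 4: denom=12−3·69/178=1929/178; d'=(-8−3·-345/178)/(1929/178)=-389/1929
back: M4=-389/1929
back: M3=-345/178−69/178·-389/1929=-1196/643
back: M2=-3−6/23·-1196/643=-1617/643
back: M1=11/2−1/6·-1617/643=3806/643
M: M0=0, M1=3806/643, M2=-1617/643, M3=-1196/643, M4=-389/1929, M5=0
seg 0: a=5, c=M0/2=0, d=(M1−M0)/(6·2)=1903/3858, b=Δ0−h0·(2M0+M1)/6=-17257/3858
seg 1: a=0, c=M1/2=1903/643, d=(M2−M1)/(6·1)=-5423/3858, b=Δ1−h1·(2M1+M2)/6=5579/3858
seg 2: a=3, c=M2/2=-1617/1286, d=(M3−M2)/(6·1)=421/3858, b=Δ2−h2·(2M2+M3)/6=6073/1929
seg 3: a=5, c=M3/2=-598/643, d=(M4−M3)/(6·3)=3199/34722, b=Δ3−h3·(2M3+M4)/6=3707/3858
seg 4: a=2, c=M4/2=-389/3858, d=(M5−M4)/(6·3)=389/34722, b=Δ4−h4·(2M4+M5)/6=-4112/1929
t_q=13/4 → seg 2, τ=1/4; S=3+6073/1929·τ+-1617/1286·τ²+421/3858·τ³=305363/82304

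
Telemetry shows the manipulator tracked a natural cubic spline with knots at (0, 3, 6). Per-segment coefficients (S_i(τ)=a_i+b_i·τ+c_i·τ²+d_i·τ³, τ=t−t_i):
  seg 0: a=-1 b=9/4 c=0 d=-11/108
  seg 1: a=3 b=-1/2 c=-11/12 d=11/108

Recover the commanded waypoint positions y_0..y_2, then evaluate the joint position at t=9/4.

y_0=-1 y_1=3 y_2=-4
S(9/4) = 743/256

y_0 = S_0(0) = a_0 = -1
y_1 = S_1(0) = a_1 = 3
y_2 = S_1(3) = -4
t_q=9/4 is in segment 0 (τ=9/4); S_0(τ)=743/256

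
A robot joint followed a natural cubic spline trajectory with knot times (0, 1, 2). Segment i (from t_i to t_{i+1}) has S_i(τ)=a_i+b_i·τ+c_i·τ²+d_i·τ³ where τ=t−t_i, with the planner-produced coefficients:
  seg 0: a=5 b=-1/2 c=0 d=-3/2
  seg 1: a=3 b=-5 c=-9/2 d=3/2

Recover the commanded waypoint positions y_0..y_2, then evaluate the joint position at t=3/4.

y_0=5 y_1=3 y_2=-5
S(3/4) = 511/128

y_0 = S_0(0) = a_0 = 5
y_1 = S_1(0) = a_1 = 3
y_2 = S_1(1) = -5
t_q=3/4 is in segment 0 (τ=3/4); S_0(τ)=511/128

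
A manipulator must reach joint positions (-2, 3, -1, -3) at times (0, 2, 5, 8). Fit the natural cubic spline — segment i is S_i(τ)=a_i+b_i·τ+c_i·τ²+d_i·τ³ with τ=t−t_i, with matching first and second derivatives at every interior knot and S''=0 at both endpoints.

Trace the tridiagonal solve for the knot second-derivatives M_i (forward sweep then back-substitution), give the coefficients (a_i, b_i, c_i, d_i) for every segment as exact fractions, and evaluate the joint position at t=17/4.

Δ: Δ0=5/2, Δ1=-4/3, Δ2=-2/3
row 1: diag=10, rhs=-23; c'=3/10, d'=-23/10
row 2: denom=12−3·3/10=111/10; d'=(4−3·-23/10)/(111/10)=109/111
back: M2=109/111
back: M1=-23/10−3/10·109/111=-96/37
M: M0=0, M1=-96/37, M2=109/111, M3=0
seg 0: a=-2, c=M0/2=0, d=(M1−M0)/(6·2)=-8/37, b=Δ0−h0·(2M0+M1)/6=249/74
seg 1: a=3, c=M1/2=-48/37, d=(M2−M1)/(6·3)=397/1998, b=Δ1−h1·(2M1+M2)/6=57/74
seg 2: a=-1, c=M2/2=109/222, d=(M3−M2)/(6·3)=-109/1998, b=Δ2−h2·(2M2+M3)/6=-61/37
t_q=17/4 → seg 1, τ=9/4; S=3+57/74·τ+-48/37·τ²+397/1998·τ³=2031/4736

  seg 0: a=-2 b=249/74 c=0 d=-8/37
  seg 1: a=3 b=57/74 c=-48/37 d=397/1998
  seg 2: a=-1 b=-61/37 c=109/222 d=-109/1998
S(17/4) = 2031/4736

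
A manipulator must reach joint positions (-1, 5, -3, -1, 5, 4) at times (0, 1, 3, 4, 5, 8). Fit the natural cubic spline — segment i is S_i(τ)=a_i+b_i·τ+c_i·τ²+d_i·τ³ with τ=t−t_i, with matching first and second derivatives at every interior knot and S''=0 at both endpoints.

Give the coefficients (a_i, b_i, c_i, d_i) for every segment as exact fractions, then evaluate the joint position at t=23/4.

Δ: Δ0=6, Δ1=-4, Δ2=2, Δ3=6, Δ4=-1/3
row 1: diag=6, rhs=-60; c'=1/3, d'=-10
row 2: denom=6−2·1/3=16/3; d'=(36−2·-10)/(16/3)=21/2
row 3: denom=4−1·3/16=61/16; d'=(24−1·21/2)/(61/16)=216/61
row 4: denom=8−1·16/61=472/61; d'=(-38−1·216/61)/(472/61)=-1267/236
back: M4=-1267/236
back: M3=216/61−16/61·-1267/236=292/59
back: M2=21/2−3/16·292/59=2259/236
back: M1=-10−1/3·2259/236=-3113/236
M: M0=0, M1=-3113/236, M2=2259/236, M3=292/59, M4=-1267/236, M5=0
seg 0: a=-1, c=M0/2=0, d=(M1−M0)/(6·1)=-3113/1416, b=Δ0−h0·(2M0+M1)/6=11609/1416
seg 1: a=5, c=M1/2=-3113/472, d=(M2−M1)/(6·2)=1343/708, b=Δ1−h1·(2M1+M2)/6=1135/708
seg 2: a=-3, c=M2/2=2259/472, d=(M3−M2)/(6·1)=-1091/1416, b=Δ2−h2·(2M2+M3)/6=-1427/708
seg 3: a=-1, c=M3/2=146/59, d=(M4−M3)/(6·1)=-2435/1416, b=Δ3−h3·(2M3+M4)/6=7427/1416
seg 4: a=5, c=M4/2=-1267/472, d=(M5−M4)/(6·3)=1267/4248, b=Δ4−h4·(2M4+M5)/6=3565/708
t_q=23/4 → seg 4, τ=3/4; S=5+3565/708·τ+-1267/472·τ²+1267/4248·τ³=223309/30208

  seg 0: a=-1 b=11609/1416 c=0 d=-3113/1416
  seg 1: a=5 b=1135/708 c=-3113/472 d=1343/708
  seg 2: a=-3 b=-1427/708 c=2259/472 d=-1091/1416
  seg 3: a=-1 b=7427/1416 c=146/59 d=-2435/1416
  seg 4: a=5 b=3565/708 c=-1267/472 d=1267/4248
S(23/4) = 223309/30208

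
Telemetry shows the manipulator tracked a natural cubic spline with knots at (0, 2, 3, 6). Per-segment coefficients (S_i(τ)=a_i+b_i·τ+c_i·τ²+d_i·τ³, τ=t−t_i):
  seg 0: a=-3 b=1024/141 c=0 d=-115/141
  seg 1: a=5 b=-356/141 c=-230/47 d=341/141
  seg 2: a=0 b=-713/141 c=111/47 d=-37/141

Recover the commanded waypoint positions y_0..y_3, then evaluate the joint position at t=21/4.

y_0=-3 y_1=5 y_2=0 y_3=-1
S(21/4) = -7251/3008

y_0 = S_0(0) = a_0 = -3
y_1 = S_1(0) = a_1 = 5
y_2 = S_2(0) = a_2 = 0
y_3 = S_2(3) = -1
t_q=21/4 is in segment 2 (τ=9/4); S_2(τ)=-7251/3008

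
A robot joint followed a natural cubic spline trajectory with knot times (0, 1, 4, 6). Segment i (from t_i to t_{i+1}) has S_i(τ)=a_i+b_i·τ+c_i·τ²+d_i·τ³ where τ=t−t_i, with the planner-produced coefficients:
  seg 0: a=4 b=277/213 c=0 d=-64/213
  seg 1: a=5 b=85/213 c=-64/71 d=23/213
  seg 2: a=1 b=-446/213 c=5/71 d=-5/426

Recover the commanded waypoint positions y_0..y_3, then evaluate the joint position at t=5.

y_0 = S_0(0) = a_0 = 4
y_1 = S_1(0) = a_1 = 5
y_2 = S_2(0) = a_2 = 1
y_3 = S_2(2) = -3
t_q=5 is in segment 2 (τ=1); S_2(τ)=-147/142

y_0=4 y_1=5 y_2=1 y_3=-3
S(5) = -147/142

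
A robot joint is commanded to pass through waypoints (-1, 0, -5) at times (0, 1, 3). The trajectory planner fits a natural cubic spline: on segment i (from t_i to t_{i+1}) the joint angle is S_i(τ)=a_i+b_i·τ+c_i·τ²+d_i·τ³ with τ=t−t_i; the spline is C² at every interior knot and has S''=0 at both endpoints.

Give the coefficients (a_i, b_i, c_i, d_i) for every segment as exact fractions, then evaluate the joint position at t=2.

Δ: Δ0=1, Δ1=-5/2
row 1: diag=6, rhs=-21; c'=1/3, d'=-7/2
back: M1=-7/2
M: M0=0, M1=-7/2, M2=0
seg 0: a=-1, c=M0/2=0, d=(M1−M0)/(6·1)=-7/12, b=Δ0−h0·(2M0+M1)/6=19/12
seg 1: a=0, c=M1/2=-7/4, d=(M2−M1)/(6·2)=7/24, b=Δ1−h1·(2M1+M2)/6=-1/6
t_q=2 → seg 1, τ=1; S=0+-1/6·τ+-7/4·τ²+7/24·τ³=-13/8

  seg 0: a=-1 b=19/12 c=0 d=-7/12
  seg 1: a=0 b=-1/6 c=-7/4 d=7/24
S(2) = -13/8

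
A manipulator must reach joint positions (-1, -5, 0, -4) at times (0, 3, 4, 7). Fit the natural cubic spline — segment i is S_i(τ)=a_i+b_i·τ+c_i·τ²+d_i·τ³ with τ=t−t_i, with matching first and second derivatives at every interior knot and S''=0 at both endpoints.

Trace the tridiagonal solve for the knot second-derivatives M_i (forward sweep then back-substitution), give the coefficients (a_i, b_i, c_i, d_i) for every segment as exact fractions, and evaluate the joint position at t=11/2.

Δ: Δ0=-4/3, Δ1=5, Δ2=-4/3
row 1: diag=8, rhs=38; c'=1/8, d'=19/4
row 2: denom=8−1·1/8=63/8; d'=(-38−1·19/4)/(63/8)=-38/7
back: M2=-38/7
back: M1=19/4−1/8·-38/7=38/7
M: M0=0, M1=38/7, M2=-38/7, M3=0
seg 0: a=-1, c=M0/2=0, d=(M1−M0)/(6·3)=19/63, b=Δ0−h0·(2M0+M1)/6=-85/21
seg 1: a=-5, c=M1/2=19/7, d=(M2−M1)/(6·1)=-38/21, b=Δ1−h1·(2M1+M2)/6=86/21
seg 2: a=0, c=M2/2=-19/7, d=(M3−M2)/(6·3)=19/63, b=Δ2−h2·(2M2+M3)/6=86/21
t_q=11/2 → seg 2, τ=3/2; S=0+86/21·τ+-19/7·τ²+19/63·τ³=59/56

  seg 0: a=-1 b=-85/21 c=0 d=19/63
  seg 1: a=-5 b=86/21 c=19/7 d=-38/21
  seg 2: a=0 b=86/21 c=-19/7 d=19/63
S(11/2) = 59/56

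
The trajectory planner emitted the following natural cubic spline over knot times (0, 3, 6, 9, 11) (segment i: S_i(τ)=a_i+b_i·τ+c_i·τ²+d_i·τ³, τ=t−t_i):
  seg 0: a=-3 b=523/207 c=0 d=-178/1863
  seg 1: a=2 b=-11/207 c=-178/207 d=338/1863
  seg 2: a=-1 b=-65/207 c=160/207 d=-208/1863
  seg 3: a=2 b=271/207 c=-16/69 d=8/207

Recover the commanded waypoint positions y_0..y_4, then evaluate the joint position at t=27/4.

y_0=-3 y_1=2 y_2=-1 y_3=2 y_4=4
S(27/4) = -39/46

y_0 = S_0(0) = a_0 = -3
y_1 = S_1(0) = a_1 = 2
y_2 = S_2(0) = a_2 = -1
y_3 = S_3(0) = a_3 = 2
y_4 = S_3(2) = 4
t_q=27/4 is in segment 2 (τ=3/4); S_2(τ)=-39/46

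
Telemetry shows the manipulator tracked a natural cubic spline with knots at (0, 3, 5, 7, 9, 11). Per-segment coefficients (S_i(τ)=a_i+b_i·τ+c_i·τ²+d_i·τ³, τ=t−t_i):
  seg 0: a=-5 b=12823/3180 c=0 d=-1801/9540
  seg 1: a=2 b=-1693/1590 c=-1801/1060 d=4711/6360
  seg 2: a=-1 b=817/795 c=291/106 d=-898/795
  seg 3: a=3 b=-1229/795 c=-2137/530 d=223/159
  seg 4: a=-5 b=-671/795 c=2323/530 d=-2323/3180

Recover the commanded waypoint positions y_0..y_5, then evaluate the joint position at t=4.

y_0=-5 y_1=2 y_2=-1 y_3=3 y_4=-5 y_5=5
S(4) = -49/2120

y_0 = S_0(0) = a_0 = -5
y_1 = S_1(0) = a_1 = 2
y_2 = S_2(0) = a_2 = -1
y_3 = S_3(0) = a_3 = 3
y_4 = S_4(0) = a_4 = -5
y_5 = S_4(2) = 5
t_q=4 is in segment 1 (τ=1); S_1(τ)=-49/2120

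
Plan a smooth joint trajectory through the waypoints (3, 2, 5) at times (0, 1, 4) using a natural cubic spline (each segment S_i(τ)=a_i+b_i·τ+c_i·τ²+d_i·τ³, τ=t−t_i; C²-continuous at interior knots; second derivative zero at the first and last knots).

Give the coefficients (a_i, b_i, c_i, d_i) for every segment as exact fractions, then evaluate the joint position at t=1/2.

  seg 0: a=3 b=-5/4 c=0 d=1/4
  seg 1: a=2 b=-1/2 c=3/4 d=-1/12
S(1/2) = 77/32

Δ: Δ0=-1, Δ1=1
row 1: diag=8, rhs=12; c'=3/8, d'=3/2
back: M1=3/2
M: M0=0, M1=3/2, M2=0
seg 0: a=3, c=M0/2=0, d=(M1−M0)/(6·1)=1/4, b=Δ0−h0·(2M0+M1)/6=-5/4
seg 1: a=2, c=M1/2=3/4, d=(M2−M1)/(6·3)=-1/12, b=Δ1−h1·(2M1+M2)/6=-1/2
t_q=1/2 → seg 0, τ=1/2; S=3+-5/4·τ+0·τ²+1/4·τ³=77/32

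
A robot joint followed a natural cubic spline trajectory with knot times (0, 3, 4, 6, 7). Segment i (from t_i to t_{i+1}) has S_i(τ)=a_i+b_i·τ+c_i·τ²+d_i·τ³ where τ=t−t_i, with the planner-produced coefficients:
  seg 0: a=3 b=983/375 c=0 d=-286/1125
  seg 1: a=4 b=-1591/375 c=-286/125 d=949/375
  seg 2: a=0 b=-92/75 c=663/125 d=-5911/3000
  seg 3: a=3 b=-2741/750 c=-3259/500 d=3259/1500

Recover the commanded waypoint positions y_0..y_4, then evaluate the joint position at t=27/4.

y_0=3 y_1=4 y_2=0 y_3=3 y_4=-5
S(27/4) = -15941/6400

y_0 = S_0(0) = a_0 = 3
y_1 = S_1(0) = a_1 = 4
y_2 = S_2(0) = a_2 = 0
y_3 = S_3(0) = a_3 = 3
y_4 = S_3(1) = -5
t_q=27/4 is in segment 3 (τ=3/4); S_3(τ)=-15941/6400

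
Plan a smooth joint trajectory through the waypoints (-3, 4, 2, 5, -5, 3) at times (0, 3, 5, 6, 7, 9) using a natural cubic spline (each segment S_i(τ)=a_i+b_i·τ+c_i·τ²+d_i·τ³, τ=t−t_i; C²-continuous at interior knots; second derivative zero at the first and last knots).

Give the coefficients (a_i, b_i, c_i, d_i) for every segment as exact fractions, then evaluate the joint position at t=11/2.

  seg 0: a=-3 b=3967/921 c=0 d=-202/921
  seg 1: a=4 b=-1487/921 c=-606/307 d=2101/1842
  seg 2: a=2 b=3847/921 c=1495/307 d=-5569/921
  seg 3: a=5 b=-3890/921 c=-4074/307 d=6902/921
  seg 4: a=-5 b=-7628/921 c=2828/307 d=-1414/921
S(11/2) = 11175/2456

Δ: Δ0=7/3, Δ1=-1, Δ2=3, Δ3=-10, Δ4=4
row 1: diag=10, rhs=-20; c'=1/5, d'=-2
row 2: denom=6−2·1/5=28/5; d'=(24−2·-2)/(28/5)=5
row 3: denom=4−1·5/28=107/28; d'=(-78−1·5)/(107/28)=-2324/107
row 4: denom=6−1·28/107=614/107; d'=(84−1·-2324/107)/(614/107)=5656/307
back: M4=5656/307
back: M3=-2324/107−28/107·5656/307=-8148/307
back: M2=5−5/28·-8148/307=2990/307
back: M1=-2−1/5·2990/307=-1212/307
M: M0=0, M1=-1212/307, M2=2990/307, M3=-8148/307, M4=5656/307, M5=0
seg 0: a=-3, c=M0/2=0, d=(M1−M0)/(6·3)=-202/921, b=Δ0−h0·(2M0+M1)/6=3967/921
seg 1: a=4, c=M1/2=-606/307, d=(M2−M1)/(6·2)=2101/1842, b=Δ1−h1·(2M1+M2)/6=-1487/921
seg 2: a=2, c=M2/2=1495/307, d=(M3−M2)/(6·1)=-5569/921, b=Δ2−h2·(2M2+M3)/6=3847/921
seg 3: a=5, c=M3/2=-4074/307, d=(M4−M3)/(6·1)=6902/921, b=Δ3−h3·(2M3+M4)/6=-3890/921
seg 4: a=-5, c=M4/2=2828/307, d=(M5−M4)/(6·2)=-1414/921, b=Δ4−h4·(2M4+M5)/6=-7628/921
t_q=11/2 → seg 2, τ=1/2; S=2+3847/921·τ+1495/307·τ²+-5569/921·τ³=11175/2456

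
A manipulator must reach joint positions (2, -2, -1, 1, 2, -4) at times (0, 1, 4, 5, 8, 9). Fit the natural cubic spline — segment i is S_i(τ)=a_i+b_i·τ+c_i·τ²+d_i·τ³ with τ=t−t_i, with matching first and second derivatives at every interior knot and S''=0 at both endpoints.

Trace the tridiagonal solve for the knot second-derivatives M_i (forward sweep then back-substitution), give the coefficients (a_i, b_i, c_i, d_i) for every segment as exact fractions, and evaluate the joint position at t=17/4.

Δ: Δ0=-4, Δ1=1/3, Δ2=2, Δ3=1/3, Δ4=-6
row 1: diag=8, rhs=26; c'=3/8, d'=13/4
row 2: denom=8−3·3/8=55/8; d'=(10−3·13/4)/(55/8)=2/55
row 3: denom=8−1·8/55=432/55; d'=(-10−1·2/55)/(432/55)=-23/18
row 4: denom=8−3·55/144=329/48; d'=(-38−3·-23/18)/(329/48)=-1640/329
back: M4=-1640/329
back: M3=-23/18−55/144·-1640/329=206/329
back: M2=2/55−8/55·206/329=-18/329
back: M1=13/4−3/8·-18/329=1076/329
M: M0=0, M1=1076/329, M2=-18/329, M3=206/329, M4=-1640/329, M5=0
seg 0: a=2, c=M0/2=0, d=(M1−M0)/(6·1)=538/987, b=Δ0−h0·(2M0+M1)/6=-4486/987
seg 1: a=-2, c=M1/2=538/329, d=(M2−M1)/(6·3)=-547/2961, b=Δ1−h1·(2M1+M2)/6=-2872/987
seg 2: a=-1, c=M2/2=-9/329, d=(M3−M2)/(6·1)=16/141, b=Δ2−h2·(2M2+M3)/6=1889/987
seg 3: a=1, c=M3/2=103/329, d=(M4−M3)/(6·3)=-923/2961, b=Δ3−h3·(2M3+M4)/6=2171/987
seg 4: a=2, c=M4/2=-820/329, d=(M5−M4)/(6·1)=820/987, b=Δ4−h4·(2M4+M5)/6=-4282/987
t_q=17/4 → seg 2, τ=1/4; S=-1+1889/987·τ+-9/329·τ²+16/141·τ³=-2745/5264

  seg 0: a=2 b=-4486/987 c=0 d=538/987
  seg 1: a=-2 b=-2872/987 c=538/329 d=-547/2961
  seg 2: a=-1 b=1889/987 c=-9/329 d=16/141
  seg 3: a=1 b=2171/987 c=103/329 d=-923/2961
  seg 4: a=2 b=-4282/987 c=-820/329 d=820/987
S(17/4) = -2745/5264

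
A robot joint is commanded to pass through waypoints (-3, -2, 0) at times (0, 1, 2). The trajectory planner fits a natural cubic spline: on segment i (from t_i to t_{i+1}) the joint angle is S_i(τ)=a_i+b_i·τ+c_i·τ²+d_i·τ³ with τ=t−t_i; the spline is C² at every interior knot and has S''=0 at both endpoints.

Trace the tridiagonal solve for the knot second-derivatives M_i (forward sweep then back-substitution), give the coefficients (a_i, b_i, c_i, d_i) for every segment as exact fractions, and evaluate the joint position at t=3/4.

Δ: Δ0=1, Δ1=2
row 1: diag=4, rhs=6; c'=1/4, d'=3/2
back: M1=3/2
M: M0=0, M1=3/2, M2=0
seg 0: a=-3, c=M0/2=0, d=(M1−M0)/(6·1)=1/4, b=Δ0−h0·(2M0+M1)/6=3/4
seg 1: a=-2, c=M1/2=3/4, d=(M2−M1)/(6·1)=-1/4, b=Δ1−h1·(2M1+M2)/6=3/2
t_q=3/4 → seg 0, τ=3/4; S=-3+3/4·τ+0·τ²+1/4·τ³=-597/256

  seg 0: a=-3 b=3/4 c=0 d=1/4
  seg 1: a=-2 b=3/2 c=3/4 d=-1/4
S(3/4) = -597/256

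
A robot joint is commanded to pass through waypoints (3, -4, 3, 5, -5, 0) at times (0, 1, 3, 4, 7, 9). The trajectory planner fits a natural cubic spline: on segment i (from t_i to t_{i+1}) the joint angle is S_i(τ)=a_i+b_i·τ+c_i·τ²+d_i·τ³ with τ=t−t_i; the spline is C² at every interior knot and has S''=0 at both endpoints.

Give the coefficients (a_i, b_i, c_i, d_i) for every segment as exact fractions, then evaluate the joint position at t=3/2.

  seg 0: a=3 b=-29885/3318 c=0 d=6659/3318
  seg 1: a=-4 b=-4954/1659 c=6659/1106 d=-18433/13272
  seg 2: a=3 b=14701/3318 c=-5115/2212 d=-785/6636
  seg 3: a=5 b=-3643/6636 c=-1475/553 d=3847/6636
  seg 4: a=-5 b=-2987/3318 c=5641/2212 d=-5641/13272
S(3/2) = -147283/35392

Δ: Δ0=-7, Δ1=7/2, Δ2=2, Δ3=-10/3, Δ4=5/2
row 1: diag=6, rhs=63; c'=1/3, d'=21/2
row 2: denom=6−2·1/3=16/3; d'=(-9−2·21/2)/(16/3)=-45/8
row 3: denom=8−1·3/16=125/16; d'=(-32−1·-45/8)/(125/16)=-422/125
row 4: denom=10−3·48/125=1106/125; d'=(35−3·-422/125)/(1106/125)=5641/1106
back: M4=5641/1106
back: M3=-422/125−48/125·5641/1106=-2950/553
back: M2=-45/8−3/16·-2950/553=-5115/1106
back: M1=21/2−1/3·-5115/1106=6659/553
M: M0=0, M1=6659/553, M2=-5115/1106, M3=-2950/553, M4=5641/1106, M5=0
seg 0: a=3, c=M0/2=0, d=(M1−M0)/(6·1)=6659/3318, b=Δ0−h0·(2M0+M1)/6=-29885/3318
seg 1: a=-4, c=M1/2=6659/1106, d=(M2−M1)/(6·2)=-18433/13272, b=Δ1−h1·(2M1+M2)/6=-4954/1659
seg 2: a=3, c=M2/2=-5115/2212, d=(M3−M2)/(6·1)=-785/6636, b=Δ2−h2·(2M2+M3)/6=14701/3318
seg 3: a=5, c=M3/2=-1475/553, d=(M4−M3)/(6·3)=3847/6636, b=Δ3−h3·(2M3+M4)/6=-3643/6636
seg 4: a=-5, c=M4/2=5641/2212, d=(M5−M4)/(6·2)=-5641/13272, b=Δ4−h4·(2M4+M5)/6=-2987/3318
t_q=3/2 → seg 1, τ=1/2; S=-4+-4954/1659·τ+6659/1106·τ²+-18433/13272·τ³=-147283/35392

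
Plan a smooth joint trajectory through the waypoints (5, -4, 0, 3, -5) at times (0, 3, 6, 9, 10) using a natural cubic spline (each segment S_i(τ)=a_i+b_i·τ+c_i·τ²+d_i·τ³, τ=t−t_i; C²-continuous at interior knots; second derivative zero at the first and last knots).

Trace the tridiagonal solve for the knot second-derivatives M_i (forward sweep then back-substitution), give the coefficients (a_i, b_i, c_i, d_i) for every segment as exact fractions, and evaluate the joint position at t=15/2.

Δ: Δ0=-3, Δ1=4/3, Δ2=1, Δ3=-8
row 1: diag=12, rhs=26; c'=1/4, d'=13/6
row 2: denom=12−3·1/4=45/4; d'=(-2−3·13/6)/(45/4)=-34/45
row 3: denom=8−3·4/15=36/5; d'=(-54−3·-34/45)/(36/5)=-194/27
back: M3=-194/27
back: M2=-34/45−4/15·-194/27=94/81
back: M1=13/6−1/4·94/81=152/81
M: M0=0, M1=152/81, M2=94/81, M3=-194/27, M4=0
seg 0: a=5, c=M0/2=0, d=(M1−M0)/(6·3)=76/729, b=Δ0−h0·(2M0+M1)/6=-319/81
seg 1: a=-4, c=M1/2=76/81, d=(M2−M1)/(6·3)=-29/729, b=Δ1−h1·(2M1+M2)/6=-91/81
seg 2: a=0, c=M2/2=47/81, d=(M3−M2)/(6·3)=-338/729, b=Δ2−h2·(2M2+M3)/6=278/81
seg 3: a=3, c=M3/2=-97/27, d=(M4−M3)/(6·1)=97/81, b=Δ3−h3·(2M3+M4)/6=-454/81
t_q=15/2 → seg 2, τ=3/2; S=0+278/81·τ+47/81·τ²+-338/729·τ³=44/9

  seg 0: a=5 b=-319/81 c=0 d=76/729
  seg 1: a=-4 b=-91/81 c=76/81 d=-29/729
  seg 2: a=0 b=278/81 c=47/81 d=-338/729
  seg 3: a=3 b=-454/81 c=-97/27 d=97/81
S(15/2) = 44/9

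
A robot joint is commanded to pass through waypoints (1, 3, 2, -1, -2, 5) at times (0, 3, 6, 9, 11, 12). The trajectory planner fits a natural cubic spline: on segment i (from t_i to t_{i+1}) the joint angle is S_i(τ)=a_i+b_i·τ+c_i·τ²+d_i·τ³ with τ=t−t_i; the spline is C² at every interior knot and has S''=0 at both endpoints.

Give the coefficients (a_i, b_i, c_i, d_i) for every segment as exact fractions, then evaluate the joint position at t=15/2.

  seg 0: a=1 b=1075/1152 c=0 d=-307/10368
  seg 1: a=3 b=77/576 c=-307/1152 d=383/10368
  seg 2: a=2 b=-539/1152 c=19/288 d=-841/10368
  seg 3: a=-1 b=-1303/576 c=-85/128 d=445/576
  seg 4: a=-2 b=2507/576 c=1525/384 d=-1525/1152
S(15/2) = 1201/1024

Δ: Δ0=2/3, Δ1=-1/3, Δ2=-1, Δ3=-1/2, Δ4=7
row 1: diag=12, rhs=-6; c'=1/4, d'=-1/2
row 2: denom=12−3·1/4=45/4; d'=(-4−3·-1/2)/(45/4)=-2/9
row 3: denom=10−3·4/15=46/5; d'=(3−3·-2/9)/(46/5)=55/138
row 4: denom=6−2·5/23=128/23; d'=(45−2·55/138)/(128/23)=1525/192
back: M4=1525/192
back: M3=55/138−5/23·1525/192=-85/64
back: M2=-2/9−4/15·-85/64=19/144
back: M1=-1/2−1/4·19/144=-307/576
M: M0=0, M1=-307/576, M2=19/144, M3=-85/64, M4=1525/192, M5=0
seg 0: a=1, c=M0/2=0, d=(M1−M0)/(6·3)=-307/10368, b=Δ0−h0·(2M0+M1)/6=1075/1152
seg 1: a=3, c=M1/2=-307/1152, d=(M2−M1)/(6·3)=383/10368, b=Δ1−h1·(2M1+M2)/6=77/576
seg 2: a=2, c=M2/2=19/288, d=(M3−M2)/(6·3)=-841/10368, b=Δ2−h2·(2M2+M3)/6=-539/1152
seg 3: a=-1, c=M3/2=-85/128, d=(M4−M3)/(6·2)=445/576, b=Δ3−h3·(2M3+M4)/6=-1303/576
seg 4: a=-2, c=M4/2=1525/384, d=(M5−M4)/(6·1)=-1525/1152, b=Δ4−h4·(2M4+M5)/6=2507/576
t_q=15/2 → seg 2, τ=3/2; S=2+-539/1152·τ+19/288·τ²+-841/10368·τ³=1201/1024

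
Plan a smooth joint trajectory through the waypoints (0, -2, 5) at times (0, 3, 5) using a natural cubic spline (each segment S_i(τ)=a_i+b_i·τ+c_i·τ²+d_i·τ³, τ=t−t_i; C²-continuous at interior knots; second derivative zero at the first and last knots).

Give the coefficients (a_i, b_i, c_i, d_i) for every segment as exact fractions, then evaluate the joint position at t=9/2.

Δ: Δ0=-2/3, Δ1=7/2
row 1: diag=10, rhs=25; c'=1/5, d'=5/2
back: M1=5/2
M: M0=0, M1=5/2, M2=0
seg 0: a=0, c=M0/2=0, d=(M1−M0)/(6·3)=5/36, b=Δ0−h0·(2M0+M1)/6=-23/12
seg 1: a=-2, c=M1/2=5/4, d=(M2−M1)/(6·2)=-5/24, b=Δ1−h1·(2M1+M2)/6=11/6
t_q=9/2 → seg 1, τ=3/2; S=-2+11/6·τ+5/4·τ²+-5/24·τ³=183/64

  seg 0: a=0 b=-23/12 c=0 d=5/36
  seg 1: a=-2 b=11/6 c=5/4 d=-5/24
S(9/2) = 183/64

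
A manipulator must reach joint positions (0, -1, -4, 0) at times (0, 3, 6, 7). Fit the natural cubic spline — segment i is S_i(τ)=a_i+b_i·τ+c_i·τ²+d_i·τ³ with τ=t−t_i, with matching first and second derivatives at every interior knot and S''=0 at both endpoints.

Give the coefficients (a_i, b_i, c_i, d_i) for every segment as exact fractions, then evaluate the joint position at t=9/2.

Δ: Δ0=-1/3, Δ1=-1, Δ2=4
row 1: diag=12, rhs=-4; c'=1/4, d'=-1/3
row 2: denom=8−3·1/4=29/4; d'=(30−3·-1/3)/(29/4)=124/29
back: M2=124/29
back: M1=-1/3−1/4·124/29=-122/87
M: M0=0, M1=-122/87, M2=124/29, M3=0
seg 0: a=0, c=M0/2=0, d=(M1−M0)/(6·3)=-61/783, b=Δ0−h0·(2M0+M1)/6=32/87
seg 1: a=-1, c=M1/2=-61/87, d=(M2−M1)/(6·3)=247/783, b=Δ1−h1·(2M1+M2)/6=-151/87
seg 2: a=-4, c=M2/2=62/29, d=(M3−M2)/(6·1)=-62/87, b=Δ2−h2·(2M2+M3)/6=224/87
t_q=9/2 → seg 1, τ=3/2; S=-1+-151/87·τ+-61/87·τ²+247/783·τ³=-955/232

  seg 0: a=0 b=32/87 c=0 d=-61/783
  seg 1: a=-1 b=-151/87 c=-61/87 d=247/783
  seg 2: a=-4 b=224/87 c=62/29 d=-62/87
S(9/2) = -955/232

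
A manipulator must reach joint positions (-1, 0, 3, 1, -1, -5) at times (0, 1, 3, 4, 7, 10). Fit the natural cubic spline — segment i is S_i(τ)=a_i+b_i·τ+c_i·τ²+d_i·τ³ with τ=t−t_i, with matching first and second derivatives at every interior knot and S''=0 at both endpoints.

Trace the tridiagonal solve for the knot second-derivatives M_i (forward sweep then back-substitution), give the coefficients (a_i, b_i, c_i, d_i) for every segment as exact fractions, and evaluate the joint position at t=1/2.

Δ: Δ0=1, Δ1=3/2, Δ2=-2, Δ3=-2/3, Δ4=-4/3
row 1: diag=6, rhs=3; c'=1/3, d'=1/2
row 2: denom=6−2·1/3=16/3; d'=(-21−2·1/2)/(16/3)=-33/8
row 3: denom=8−1·3/16=125/16; d'=(8−1·-33/8)/(125/16)=194/125
row 4: denom=12−3·48/125=1356/125; d'=(-4−3·194/125)/(1356/125)=-541/678
back: M4=-541/678
back: M3=194/125−48/125·-541/678=210/113
back: M2=-33/8−3/16·210/113=-1011/226
back: M1=1/2−1/3·-1011/226=225/113
M: M0=0, M1=225/113, M2=-1011/226, M3=210/113, M4=-541/678, M5=0
seg 0: a=-1, c=M0/2=0, d=(M1−M0)/(6·1)=75/226, b=Δ0−h0·(2M0+M1)/6=151/226
seg 1: a=0, c=M1/2=225/226, d=(M2−M1)/(6·2)=-487/904, b=Δ1−h1·(2M1+M2)/6=188/113
seg 2: a=3, c=M2/2=-1011/452, d=(M3−M2)/(6·1)=477/452, b=Δ2−h2·(2M2+M3)/6=-185/226
seg 3: a=1, c=M3/2=105/113, d=(M4−M3)/(6·3)=-1801/12204, b=Δ3−h3·(2M3+M4)/6=-961/452
seg 4: a=-1, c=M4/2=-541/1356, d=(M5−M4)/(6·3)=541/12204, b=Δ4−h4·(2M4+M5)/6=-121/226
t_q=1/2 → seg 0, τ=1/2; S=-1+151/226·τ+0·τ²+75/226·τ³=-1129/1808

  seg 0: a=-1 b=151/226 c=0 d=75/226
  seg 1: a=0 b=188/113 c=225/226 d=-487/904
  seg 2: a=3 b=-185/226 c=-1011/452 d=477/452
  seg 3: a=1 b=-961/452 c=105/113 d=-1801/12204
  seg 4: a=-1 b=-121/226 c=-541/1356 d=541/12204
S(1/2) = -1129/1808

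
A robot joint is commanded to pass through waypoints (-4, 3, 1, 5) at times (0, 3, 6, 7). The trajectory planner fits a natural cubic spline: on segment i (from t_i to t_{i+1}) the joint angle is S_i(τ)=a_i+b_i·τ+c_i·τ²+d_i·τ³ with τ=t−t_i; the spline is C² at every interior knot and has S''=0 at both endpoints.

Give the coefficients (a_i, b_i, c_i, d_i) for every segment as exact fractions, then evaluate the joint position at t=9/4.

Δ: Δ0=7/3, Δ1=-2/3, Δ2=4
row 1: diag=12, rhs=-18; c'=1/4, d'=-3/2
row 2: denom=8−3·1/4=29/4; d'=(28−3·-3/2)/(29/4)=130/29
back: M2=130/29
back: M1=-3/2−1/4·130/29=-76/29
M: M0=0, M1=-76/29, M2=130/29, M3=0
seg 0: a=-4, c=M0/2=0, d=(M1−M0)/(6·3)=-38/261, b=Δ0−h0·(2M0+M1)/6=317/87
seg 1: a=3, c=M1/2=-38/29, d=(M2−M1)/(6·3)=103/261, b=Δ1−h1·(2M1+M2)/6=-25/87
seg 2: a=1, c=M2/2=65/29, d=(M3−M2)/(6·1)=-65/87, b=Δ2−h2·(2M2+M3)/6=218/87
t_q=9/4 → seg 0, τ=9/4; S=-4+317/87·τ+0·τ²+-38/261·τ³=2357/928

  seg 0: a=-4 b=317/87 c=0 d=-38/261
  seg 1: a=3 b=-25/87 c=-38/29 d=103/261
  seg 2: a=1 b=218/87 c=65/29 d=-65/87
S(9/4) = 2357/928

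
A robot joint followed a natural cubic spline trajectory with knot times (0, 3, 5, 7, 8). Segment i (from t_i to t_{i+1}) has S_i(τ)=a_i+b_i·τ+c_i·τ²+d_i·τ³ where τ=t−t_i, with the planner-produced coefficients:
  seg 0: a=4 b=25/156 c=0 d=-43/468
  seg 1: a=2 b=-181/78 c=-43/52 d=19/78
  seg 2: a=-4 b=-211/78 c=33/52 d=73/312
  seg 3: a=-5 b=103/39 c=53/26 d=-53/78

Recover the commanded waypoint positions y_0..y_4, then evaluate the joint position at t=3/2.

y_0 = S_0(0) = a_0 = 4
y_1 = S_1(0) = a_1 = 2
y_2 = S_2(0) = a_2 = -4
y_3 = S_3(0) = a_3 = -5
y_4 = S_3(1) = -1
t_q=3/2 is in segment 0 (τ=3/2); S_0(τ)=1635/416

y_0=4 y_1=2 y_2=-4 y_3=-5 y_4=-1
S(3/2) = 1635/416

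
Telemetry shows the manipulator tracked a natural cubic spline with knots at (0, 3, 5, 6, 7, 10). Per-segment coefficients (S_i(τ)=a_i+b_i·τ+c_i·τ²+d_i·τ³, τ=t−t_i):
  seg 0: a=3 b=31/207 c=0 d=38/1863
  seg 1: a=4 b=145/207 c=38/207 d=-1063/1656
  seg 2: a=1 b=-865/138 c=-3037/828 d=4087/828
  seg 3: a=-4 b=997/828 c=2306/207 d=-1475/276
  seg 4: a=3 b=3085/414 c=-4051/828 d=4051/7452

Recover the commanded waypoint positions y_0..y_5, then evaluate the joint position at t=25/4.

y_0 = S_0(0) = a_0 = 3
y_1 = S_1(0) = a_1 = 4
y_2 = S_2(0) = a_2 = 1
y_3 = S_3(0) = a_3 = -4
y_4 = S_4(0) = a_4 = 3
y_5 = S_4(3) = -4
t_q=25/4 is in segment 3 (τ=1/4); S_3(τ)=-54515/17664

y_0=3 y_1=4 y_2=1 y_3=-4 y_4=3 y_5=-4
S(25/4) = -54515/17664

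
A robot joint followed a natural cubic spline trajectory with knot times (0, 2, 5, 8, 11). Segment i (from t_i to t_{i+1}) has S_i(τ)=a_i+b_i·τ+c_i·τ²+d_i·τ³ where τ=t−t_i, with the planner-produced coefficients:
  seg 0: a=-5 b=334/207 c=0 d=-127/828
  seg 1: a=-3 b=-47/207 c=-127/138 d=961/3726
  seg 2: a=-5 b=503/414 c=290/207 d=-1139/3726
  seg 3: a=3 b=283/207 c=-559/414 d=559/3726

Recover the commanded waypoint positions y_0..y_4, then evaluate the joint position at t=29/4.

y_0=-5 y_1=-3 y_2=-5 y_3=3 y_4=-1
S(29/4) = 3957/2944

y_0 = S_0(0) = a_0 = -5
y_1 = S_1(0) = a_1 = -3
y_2 = S_2(0) = a_2 = -5
y_3 = S_3(0) = a_3 = 3
y_4 = S_3(3) = -1
t_q=29/4 is in segment 2 (τ=9/4); S_2(τ)=3957/2944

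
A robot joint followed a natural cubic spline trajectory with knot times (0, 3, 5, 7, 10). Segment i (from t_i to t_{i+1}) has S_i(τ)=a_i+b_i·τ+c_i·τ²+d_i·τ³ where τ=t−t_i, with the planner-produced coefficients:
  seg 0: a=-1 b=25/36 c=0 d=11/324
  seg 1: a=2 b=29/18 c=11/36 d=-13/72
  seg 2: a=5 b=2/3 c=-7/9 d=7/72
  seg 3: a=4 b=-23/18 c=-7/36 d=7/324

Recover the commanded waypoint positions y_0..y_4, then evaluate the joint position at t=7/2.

y_0 = S_0(0) = a_0 = -1
y_1 = S_1(0) = a_1 = 2
y_2 = S_2(0) = a_2 = 5
y_3 = S_3(0) = a_3 = 4
y_4 = S_3(3) = -1
t_q=7/2 is in segment 1 (τ=1/2); S_1(τ)=183/64

y_0=-1 y_1=2 y_2=5 y_3=4 y_4=-1
S(7/2) = 183/64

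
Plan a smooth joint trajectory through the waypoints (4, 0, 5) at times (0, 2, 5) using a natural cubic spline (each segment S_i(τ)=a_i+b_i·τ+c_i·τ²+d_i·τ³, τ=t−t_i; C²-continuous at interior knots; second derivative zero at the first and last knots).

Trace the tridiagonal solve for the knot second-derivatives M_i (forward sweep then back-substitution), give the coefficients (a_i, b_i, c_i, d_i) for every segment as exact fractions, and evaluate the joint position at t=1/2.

  seg 0: a=4 b=-41/15 c=0 d=11/60
  seg 1: a=0 b=-8/15 c=11/10 d=-11/90
S(1/2) = 85/32

Δ: Δ0=-2, Δ1=5/3
row 1: diag=10, rhs=22; c'=3/10, d'=11/5
back: M1=11/5
M: M0=0, M1=11/5, M2=0
seg 0: a=4, c=M0/2=0, d=(M1−M0)/(6·2)=11/60, b=Δ0−h0·(2M0+M1)/6=-41/15
seg 1: a=0, c=M1/2=11/10, d=(M2−M1)/(6·3)=-11/90, b=Δ1−h1·(2M1+M2)/6=-8/15
t_q=1/2 → seg 0, τ=1/2; S=4+-41/15·τ+0·τ²+11/60·τ³=85/32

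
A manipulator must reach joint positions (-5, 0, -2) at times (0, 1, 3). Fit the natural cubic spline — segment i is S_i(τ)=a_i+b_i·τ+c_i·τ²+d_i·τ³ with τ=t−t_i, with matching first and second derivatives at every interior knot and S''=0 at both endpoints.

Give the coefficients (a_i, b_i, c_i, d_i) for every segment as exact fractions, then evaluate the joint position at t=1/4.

  seg 0: a=-5 b=6 c=0 d=-1
  seg 1: a=0 b=3 c=-3 d=1/2
S(1/4) = -225/64

Δ: Δ0=5, Δ1=-1
row 1: diag=6, rhs=-36; c'=1/3, d'=-6
back: M1=-6
M: M0=0, M1=-6, M2=0
seg 0: a=-5, c=M0/2=0, d=(M1−M0)/(6·1)=-1, b=Δ0−h0·(2M0+M1)/6=6
seg 1: a=0, c=M1/2=-3, d=(M2−M1)/(6·2)=1/2, b=Δ1−h1·(2M1+M2)/6=3
t_q=1/4 → seg 0, τ=1/4; S=-5+6·τ+0·τ²+-1·τ³=-225/64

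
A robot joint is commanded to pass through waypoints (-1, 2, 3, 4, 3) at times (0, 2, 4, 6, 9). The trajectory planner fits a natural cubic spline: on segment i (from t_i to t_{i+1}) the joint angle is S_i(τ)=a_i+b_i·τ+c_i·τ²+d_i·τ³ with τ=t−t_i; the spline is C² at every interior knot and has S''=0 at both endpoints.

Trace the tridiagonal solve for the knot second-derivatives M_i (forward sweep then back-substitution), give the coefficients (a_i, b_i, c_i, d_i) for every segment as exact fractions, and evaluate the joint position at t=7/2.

  seg 0: a=-1 b=379/213 c=0 d=-119/1704
  seg 1: a=2 b=401/426 c=-119/284 d=169/1704
  seg 2: a=3 b=97/213 c=25/142 d=-131/1704
  seg 3: a=4 b=101/426 c=-81/284 d=9/284
S(7/2) = 12741/4544

Δ: Δ0=3/2, Δ1=1/2, Δ2=1/2, Δ3=-1/3
row 1: diag=8, rhs=-6; c'=1/4, d'=-3/4
row 2: denom=8−2·1/4=15/2; d'=(0−2·-3/4)/(15/2)=1/5
row 3: denom=10−2·4/15=142/15; d'=(-5−2·1/5)/(142/15)=-81/142
back: M3=-81/142
back: M2=1/5−4/15·-81/142=25/71
back: M1=-3/4−1/4·25/71=-119/142
M: M0=0, M1=-119/142, M2=25/71, M3=-81/142, M4=0
seg 0: a=-1, c=M0/2=0, d=(M1−M0)/(6·2)=-119/1704, b=Δ0−h0·(2M0+M1)/6=379/213
seg 1: a=2, c=M1/2=-119/284, d=(M2−M1)/(6·2)=169/1704, b=Δ1−h1·(2M1+M2)/6=401/426
seg 2: a=3, c=M2/2=25/142, d=(M3−M2)/(6·2)=-131/1704, b=Δ2−h2·(2M2+M3)/6=97/213
seg 3: a=4, c=M3/2=-81/284, d=(M4−M3)/(6·3)=9/284, b=Δ3−h3·(2M3+M4)/6=101/426
t_q=7/2 → seg 1, τ=3/2; S=2+401/426·τ+-119/284·τ²+169/1704·τ³=12741/4544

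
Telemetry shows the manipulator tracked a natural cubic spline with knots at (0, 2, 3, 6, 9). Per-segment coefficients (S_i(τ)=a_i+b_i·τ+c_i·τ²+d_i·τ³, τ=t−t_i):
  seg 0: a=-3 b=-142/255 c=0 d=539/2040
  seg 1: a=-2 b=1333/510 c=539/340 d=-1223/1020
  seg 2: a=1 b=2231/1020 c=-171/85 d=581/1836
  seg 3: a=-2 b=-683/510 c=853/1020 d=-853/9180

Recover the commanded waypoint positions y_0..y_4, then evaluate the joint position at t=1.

y_0=-3 y_1=-2 y_2=1 y_3=-2 y_4=-1
S(1) = -2239/680

y_0 = S_0(0) = a_0 = -3
y_1 = S_1(0) = a_1 = -2
y_2 = S_2(0) = a_2 = 1
y_3 = S_3(0) = a_3 = -2
y_4 = S_3(3) = -1
t_q=1 is in segment 0 (τ=1); S_0(τ)=-2239/680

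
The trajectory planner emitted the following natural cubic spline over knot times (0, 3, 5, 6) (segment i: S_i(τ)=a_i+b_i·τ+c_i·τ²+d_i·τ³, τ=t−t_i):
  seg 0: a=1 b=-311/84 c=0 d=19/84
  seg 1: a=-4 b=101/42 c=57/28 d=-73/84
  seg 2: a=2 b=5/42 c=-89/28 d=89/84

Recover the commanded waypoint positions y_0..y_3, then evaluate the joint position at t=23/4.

y_0 = S_0(0) = a_0 = 1
y_1 = S_1(0) = a_1 = -4
y_2 = S_2(0) = a_2 = 2
y_3 = S_2(1) = 0
t_q=23/4 is in segment 2 (τ=3/4); S_2(τ)=1341/1792

y_0=1 y_1=-4 y_2=2 y_3=0
S(23/4) = 1341/1792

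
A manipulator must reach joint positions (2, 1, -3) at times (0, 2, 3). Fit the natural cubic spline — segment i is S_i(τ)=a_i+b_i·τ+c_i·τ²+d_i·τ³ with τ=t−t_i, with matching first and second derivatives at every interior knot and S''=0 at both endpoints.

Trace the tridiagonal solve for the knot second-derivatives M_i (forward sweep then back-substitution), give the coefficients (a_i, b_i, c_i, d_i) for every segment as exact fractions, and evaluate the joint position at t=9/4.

  seg 0: a=2 b=2/3 c=0 d=-7/24
  seg 1: a=1 b=-17/6 c=-7/4 d=7/12
S(9/4) = 49/256

Δ: Δ0=-1/2, Δ1=-4
row 1: diag=6, rhs=-21; c'=1/6, d'=-7/2
back: M1=-7/2
M: M0=0, M1=-7/2, M2=0
seg 0: a=2, c=M0/2=0, d=(M1−M0)/(6·2)=-7/24, b=Δ0−h0·(2M0+M1)/6=2/3
seg 1: a=1, c=M1/2=-7/4, d=(M2−M1)/(6·1)=7/12, b=Δ1−h1·(2M1+M2)/6=-17/6
t_q=9/4 → seg 1, τ=1/4; S=1+-17/6·τ+-7/4·τ²+7/12·τ³=49/256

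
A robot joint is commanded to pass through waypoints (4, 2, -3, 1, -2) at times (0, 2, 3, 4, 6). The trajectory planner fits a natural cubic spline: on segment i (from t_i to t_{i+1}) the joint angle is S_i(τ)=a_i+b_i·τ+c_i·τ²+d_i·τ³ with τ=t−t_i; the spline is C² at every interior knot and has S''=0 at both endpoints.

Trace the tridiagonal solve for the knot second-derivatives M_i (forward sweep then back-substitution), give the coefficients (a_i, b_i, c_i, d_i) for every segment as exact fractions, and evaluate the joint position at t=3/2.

  seg 0: a=4 b=57/44 c=0 d=-101/176
  seg 1: a=2 b=-123/22 c=-303/88 d=355/88
  seg 2: a=-3 b=-3/8 c=381/44 d=-377/88
  seg 3: a=1 b=45/11 c=-369/88 d=123/176
S(3/2) = 5641/1408

Δ: Δ0=-1, Δ1=-5, Δ2=4, Δ3=-3/2
row 1: diag=6, rhs=-24; c'=1/6, d'=-4
row 2: denom=4−1·1/6=23/6; d'=(54−1·-4)/(23/6)=348/23
row 3: denom=6−1·6/23=132/23; d'=(-33−1·348/23)/(132/23)=-369/44
back: M3=-369/44
back: M2=348/23−6/23·-369/44=381/22
back: M1=-4−1/6·381/22=-303/44
M: M0=0, M1=-303/44, M2=381/22, M3=-369/44, M4=0
seg 0: a=4, c=M0/2=0, d=(M1−M0)/(6·2)=-101/176, b=Δ0−h0·(2M0+M1)/6=57/44
seg 1: a=2, c=M1/2=-303/88, d=(M2−M1)/(6·1)=355/88, b=Δ1−h1·(2M1+M2)/6=-123/22
seg 2: a=-3, c=M2/2=381/44, d=(M3−M2)/(6·1)=-377/88, b=Δ2−h2·(2M2+M3)/6=-3/8
seg 3: a=1, c=M3/2=-369/88, d=(M4−M3)/(6·2)=123/176, b=Δ3−h3·(2M3+M4)/6=45/11
t_q=3/2 → seg 0, τ=3/2; S=4+57/44·τ+0·τ²+-101/176·τ³=5641/1408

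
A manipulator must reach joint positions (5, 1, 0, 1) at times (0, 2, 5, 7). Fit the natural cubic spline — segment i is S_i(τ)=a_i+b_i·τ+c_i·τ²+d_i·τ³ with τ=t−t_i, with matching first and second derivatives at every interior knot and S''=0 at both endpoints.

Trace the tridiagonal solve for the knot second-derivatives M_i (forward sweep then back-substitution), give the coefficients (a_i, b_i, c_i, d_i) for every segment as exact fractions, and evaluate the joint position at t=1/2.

Δ: Δ0=-2, Δ1=-1/3, Δ2=1/2
row 1: diag=10, rhs=10; c'=3/10, d'=1
row 2: denom=10−3·3/10=91/10; d'=(5−3·1)/(91/10)=20/91
back: M2=20/91
back: M1=1−3/10·20/91=85/91
M: M0=0, M1=85/91, M2=20/91, M3=0
seg 0: a=5, c=M0/2=0, d=(M1−M0)/(6·2)=85/1092, b=Δ0−h0·(2M0+M1)/6=-631/273
seg 1: a=1, c=M1/2=85/182, d=(M2−M1)/(6·3)=-5/126, b=Δ1−h1·(2M1+M2)/6=-376/273
seg 2: a=0, c=M2/2=10/91, d=(M3−M2)/(6·2)=-5/273, b=Δ2−h2·(2M2+M3)/6=193/546
t_q=1/2 → seg 0, τ=1/2; S=5+-631/273·τ+0·τ²+85/1092·τ³=11223/2912

  seg 0: a=5 b=-631/273 c=0 d=85/1092
  seg 1: a=1 b=-376/273 c=85/182 d=-5/126
  seg 2: a=0 b=193/546 c=10/91 d=-5/273
S(1/2) = 11223/2912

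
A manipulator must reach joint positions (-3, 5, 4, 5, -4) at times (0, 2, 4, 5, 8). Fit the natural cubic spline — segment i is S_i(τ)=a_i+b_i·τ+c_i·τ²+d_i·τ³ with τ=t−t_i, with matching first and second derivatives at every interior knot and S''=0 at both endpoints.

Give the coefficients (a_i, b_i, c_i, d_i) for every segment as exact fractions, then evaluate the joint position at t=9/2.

  seg 0: a=-3 b=1863/344 c=0 d=-487/1376
  seg 1: a=5 b=201/172 c=-1461/688 d=887/1376
  seg 2: a=4 b=141/344 c=75/43 d=-397/344
  seg 3: a=5 b=75/172 c=-591/344 d=197/1032
S(9/2) = 12375/2752

Δ: Δ0=4, Δ1=-1/2, Δ2=1, Δ3=-3
row 1: diag=8, rhs=-27; c'=1/4, d'=-27/8
row 2: denom=6−2·1/4=11/2; d'=(9−2·-27/8)/(11/2)=63/22
row 3: denom=8−1·2/11=86/11; d'=(-24−1·63/22)/(86/11)=-591/172
back: M3=-591/172
back: M2=63/22−2/11·-591/172=150/43
back: M1=-27/8−1/4·150/43=-1461/344
M: M0=0, M1=-1461/344, M2=150/43, M3=-591/172, M4=0
seg 0: a=-3, c=M0/2=0, d=(M1−M0)/(6·2)=-487/1376, b=Δ0−h0·(2M0+M1)/6=1863/344
seg 1: a=5, c=M1/2=-1461/688, d=(M2−M1)/(6·2)=887/1376, b=Δ1−h1·(2M1+M2)/6=201/172
seg 2: a=4, c=M2/2=75/43, d=(M3−M2)/(6·1)=-397/344, b=Δ2−h2·(2M2+M3)/6=141/344
seg 3: a=5, c=M3/2=-591/344, d=(M4−M3)/(6·3)=197/1032, b=Δ3−h3·(2M3+M4)/6=75/172
t_q=9/2 → seg 2, τ=1/2; S=4+141/344·τ+75/43·τ²+-397/344·τ³=12375/2752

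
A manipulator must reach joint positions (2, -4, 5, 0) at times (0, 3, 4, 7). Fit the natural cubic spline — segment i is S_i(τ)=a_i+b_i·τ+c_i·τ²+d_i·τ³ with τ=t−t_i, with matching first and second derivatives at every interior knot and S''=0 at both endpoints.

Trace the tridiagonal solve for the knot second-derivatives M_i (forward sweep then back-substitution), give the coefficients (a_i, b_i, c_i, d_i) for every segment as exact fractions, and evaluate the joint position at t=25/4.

  seg 0: a=2 b=-422/63 c=0 d=296/567
  seg 1: a=-4 b=466/63 c=296/63 d=-65/21
  seg 2: a=5 b=473/63 c=-289/63 d=289/567
S(25/4) = 2005/448

Δ: Δ0=-2, Δ1=9, Δ2=-5/3
row 1: diag=8, rhs=66; c'=1/8, d'=33/4
row 2: denom=8−1·1/8=63/8; d'=(-64−1·33/4)/(63/8)=-578/63
back: M2=-578/63
back: M1=33/4−1/8·-578/63=592/63
M: M0=0, M1=592/63, M2=-578/63, M3=0
seg 0: a=2, c=M0/2=0, d=(M1−M0)/(6·3)=296/567, b=Δ0−h0·(2M0+M1)/6=-422/63
seg 1: a=-4, c=M1/2=296/63, d=(M2−M1)/(6·1)=-65/21, b=Δ1−h1·(2M1+M2)/6=466/63
seg 2: a=5, c=M2/2=-289/63, d=(M3−M2)/(6·3)=289/567, b=Δ2−h2·(2M2+M3)/6=473/63
t_q=25/4 → seg 2, τ=9/4; S=5+473/63·τ+-289/63·τ²+289/567·τ³=2005/448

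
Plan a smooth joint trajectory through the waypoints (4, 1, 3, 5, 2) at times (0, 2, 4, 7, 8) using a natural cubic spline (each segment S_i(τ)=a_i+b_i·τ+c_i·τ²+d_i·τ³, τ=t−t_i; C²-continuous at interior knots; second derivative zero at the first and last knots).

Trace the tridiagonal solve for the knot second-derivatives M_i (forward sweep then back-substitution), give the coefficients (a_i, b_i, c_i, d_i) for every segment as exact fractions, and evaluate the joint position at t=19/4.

  seg 0: a=4 b=-3377/1608 c=0 d=965/6432
  seg 1: a=1 b=-241/804 c=965/1072 d=-805/6432
  seg 2: a=3 b=2893/1608 c=10/67 d=-847/4824
  seg 3: a=5 b=-1645/804 c=-767/536 d=767/1608
S(19/4) = 149539/34304

Δ: Δ0=-3/2, Δ1=1, Δ2=2/3, Δ3=-3
row 1: diag=8, rhs=15; c'=1/4, d'=15/8
row 2: denom=10−2·1/4=19/2; d'=(-2−2·15/8)/(19/2)=-23/38
row 3: denom=8−3·6/19=134/19; d'=(-22−3·-23/38)/(134/19)=-767/268
back: M3=-767/268
back: M2=-23/38−6/19·-767/268=20/67
back: M1=15/8−1/4·20/67=965/536
M: M0=0, M1=965/536, M2=20/67, M3=-767/268, M4=0
seg 0: a=4, c=M0/2=0, d=(M1−M0)/(6·2)=965/6432, b=Δ0−h0·(2M0+M1)/6=-3377/1608
seg 1: a=1, c=M1/2=965/1072, d=(M2−M1)/(6·2)=-805/6432, b=Δ1−h1·(2M1+M2)/6=-241/804
seg 2: a=3, c=M2/2=10/67, d=(M3−M2)/(6·3)=-847/4824, b=Δ2−h2·(2M2+M3)/6=2893/1608
seg 3: a=5, c=M3/2=-767/536, d=(M4−M3)/(6·1)=767/1608, b=Δ3−h3·(2M3+M4)/6=-1645/804
t_q=19/4 → seg 2, τ=3/4; S=3+2893/1608·τ+10/67·τ²+-847/4824·τ³=149539/34304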